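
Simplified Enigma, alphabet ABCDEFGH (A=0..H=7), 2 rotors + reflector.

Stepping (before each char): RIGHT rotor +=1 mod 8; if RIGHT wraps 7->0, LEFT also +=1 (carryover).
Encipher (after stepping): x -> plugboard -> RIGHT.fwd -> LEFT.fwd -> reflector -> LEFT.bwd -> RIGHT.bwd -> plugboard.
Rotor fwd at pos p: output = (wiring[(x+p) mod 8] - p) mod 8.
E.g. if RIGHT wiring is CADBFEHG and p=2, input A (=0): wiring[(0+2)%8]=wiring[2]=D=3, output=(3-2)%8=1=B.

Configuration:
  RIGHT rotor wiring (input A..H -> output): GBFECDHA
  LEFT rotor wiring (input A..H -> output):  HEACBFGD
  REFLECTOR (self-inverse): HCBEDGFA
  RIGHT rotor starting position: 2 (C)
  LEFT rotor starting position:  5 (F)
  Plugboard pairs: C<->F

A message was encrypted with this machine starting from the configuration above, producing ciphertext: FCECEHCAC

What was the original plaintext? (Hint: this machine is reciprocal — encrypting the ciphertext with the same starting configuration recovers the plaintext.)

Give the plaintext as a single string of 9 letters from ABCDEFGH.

Answer: DBCBBGHDA

Derivation:
Char 1 ('F'): step: R->3, L=5; F->plug->C->R->A->L->A->refl->H->L'->E->R'->D->plug->D
Char 2 ('C'): step: R->4, L=5; C->plug->F->R->F->L->D->refl->E->L'->H->R'->B->plug->B
Char 3 ('E'): step: R->5, L=5; E->plug->E->R->E->L->H->refl->A->L'->A->R'->F->plug->C
Char 4 ('C'): step: R->6, L=5; C->plug->F->R->G->L->F->refl->G->L'->C->R'->B->plug->B
Char 5 ('E'): step: R->7, L=5; E->plug->E->R->F->L->D->refl->E->L'->H->R'->B->plug->B
Char 6 ('H'): step: R->0, L->6 (L advanced); H->plug->H->R->A->L->A->refl->H->L'->H->R'->G->plug->G
Char 7 ('C'): step: R->1, L=6; C->plug->F->R->G->L->D->refl->E->L'->F->R'->H->plug->H
Char 8 ('A'): step: R->2, L=6; A->plug->A->R->D->L->G->refl->F->L'->B->R'->D->plug->D
Char 9 ('C'): step: R->3, L=6; C->plug->F->R->D->L->G->refl->F->L'->B->R'->A->plug->A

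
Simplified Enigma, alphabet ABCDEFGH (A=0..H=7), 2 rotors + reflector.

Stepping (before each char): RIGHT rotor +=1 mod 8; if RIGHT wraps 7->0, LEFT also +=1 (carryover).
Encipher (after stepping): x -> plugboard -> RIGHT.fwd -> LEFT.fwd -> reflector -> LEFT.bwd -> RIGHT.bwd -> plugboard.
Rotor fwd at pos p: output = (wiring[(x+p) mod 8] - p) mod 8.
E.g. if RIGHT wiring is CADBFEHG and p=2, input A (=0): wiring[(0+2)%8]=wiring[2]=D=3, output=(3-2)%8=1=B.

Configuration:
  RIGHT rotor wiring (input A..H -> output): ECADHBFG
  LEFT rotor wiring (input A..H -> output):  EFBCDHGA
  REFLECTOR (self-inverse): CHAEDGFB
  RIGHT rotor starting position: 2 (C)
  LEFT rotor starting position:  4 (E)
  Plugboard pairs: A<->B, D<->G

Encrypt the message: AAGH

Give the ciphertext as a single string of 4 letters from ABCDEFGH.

Answer: GEDD

Derivation:
Char 1 ('A'): step: R->3, L=4; A->plug->B->R->E->L->A->refl->C->L'->C->R'->D->plug->G
Char 2 ('A'): step: R->4, L=4; A->plug->B->R->F->L->B->refl->H->L'->A->R'->E->plug->E
Char 3 ('G'): step: R->5, L=4; G->plug->D->R->H->L->G->refl->F->L'->G->R'->G->plug->D
Char 4 ('H'): step: R->6, L=4; H->plug->H->R->D->L->E->refl->D->L'->B->R'->G->plug->D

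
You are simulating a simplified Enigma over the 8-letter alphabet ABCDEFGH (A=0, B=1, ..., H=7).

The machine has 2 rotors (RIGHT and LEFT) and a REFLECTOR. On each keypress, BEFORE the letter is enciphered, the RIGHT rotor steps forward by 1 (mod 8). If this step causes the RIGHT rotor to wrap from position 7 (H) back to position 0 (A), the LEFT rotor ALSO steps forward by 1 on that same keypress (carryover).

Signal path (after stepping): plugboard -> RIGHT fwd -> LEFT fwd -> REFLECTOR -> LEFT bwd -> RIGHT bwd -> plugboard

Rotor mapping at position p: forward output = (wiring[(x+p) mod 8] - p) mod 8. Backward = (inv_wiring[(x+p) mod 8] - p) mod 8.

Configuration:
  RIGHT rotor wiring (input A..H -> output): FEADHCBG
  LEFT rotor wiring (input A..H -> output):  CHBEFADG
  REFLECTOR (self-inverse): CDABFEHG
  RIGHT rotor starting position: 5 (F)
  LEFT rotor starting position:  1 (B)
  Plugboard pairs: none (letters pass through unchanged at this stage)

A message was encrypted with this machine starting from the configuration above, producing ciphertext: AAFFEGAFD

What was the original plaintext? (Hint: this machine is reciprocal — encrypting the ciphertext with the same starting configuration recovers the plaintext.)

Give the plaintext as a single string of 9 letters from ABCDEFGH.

Char 1 ('A'): step: R->6, L=1; A->plug->A->R->D->L->E->refl->F->L'->G->R'->D->plug->D
Char 2 ('A'): step: R->7, L=1; A->plug->A->R->H->L->B->refl->D->L'->C->R'->H->plug->H
Char 3 ('F'): step: R->0, L->2 (L advanced); F->plug->F->R->C->L->D->refl->B->L'->E->R'->B->plug->B
Char 4 ('F'): step: R->1, L=2; F->plug->F->R->A->L->H->refl->G->L'->D->R'->A->plug->A
Char 5 ('E'): step: R->2, L=2; E->plug->E->R->H->L->F->refl->E->L'->F->R'->C->plug->C
Char 6 ('G'): step: R->3, L=2; G->plug->G->R->B->L->C->refl->A->L'->G->R'->D->plug->D
Char 7 ('A'): step: R->4, L=2; A->plug->A->R->D->L->G->refl->H->L'->A->R'->F->plug->F
Char 8 ('F'): step: R->5, L=2; F->plug->F->R->D->L->G->refl->H->L'->A->R'->D->plug->D
Char 9 ('D'): step: R->6, L=2; D->plug->D->R->G->L->A->refl->C->L'->B->R'->G->plug->G

Answer: DHBACDFDG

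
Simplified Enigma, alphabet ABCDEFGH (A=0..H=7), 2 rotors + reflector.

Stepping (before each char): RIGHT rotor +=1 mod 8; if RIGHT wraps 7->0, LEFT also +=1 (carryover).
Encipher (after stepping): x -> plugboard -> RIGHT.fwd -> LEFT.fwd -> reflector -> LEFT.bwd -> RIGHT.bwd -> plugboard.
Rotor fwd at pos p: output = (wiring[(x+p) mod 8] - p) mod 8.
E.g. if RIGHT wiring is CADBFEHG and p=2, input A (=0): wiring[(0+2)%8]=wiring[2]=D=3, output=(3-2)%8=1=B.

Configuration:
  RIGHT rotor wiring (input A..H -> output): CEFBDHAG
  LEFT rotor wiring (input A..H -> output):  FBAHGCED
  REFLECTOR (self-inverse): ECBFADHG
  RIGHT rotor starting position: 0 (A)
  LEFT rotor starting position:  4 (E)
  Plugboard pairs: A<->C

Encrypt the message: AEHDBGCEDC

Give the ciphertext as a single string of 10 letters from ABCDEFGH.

Answer: BHCEAEABHF

Derivation:
Char 1 ('A'): step: R->1, L=4; A->plug->C->R->A->L->C->refl->B->L'->E->R'->B->plug->B
Char 2 ('E'): step: R->2, L=4; E->plug->E->R->G->L->E->refl->A->L'->C->R'->H->plug->H
Char 3 ('H'): step: R->3, L=4; H->plug->H->R->C->L->A->refl->E->L'->G->R'->A->plug->C
Char 4 ('D'): step: R->4, L=4; D->plug->D->R->C->L->A->refl->E->L'->G->R'->E->plug->E
Char 5 ('B'): step: R->5, L=4; B->plug->B->R->D->L->H->refl->G->L'->B->R'->C->plug->A
Char 6 ('G'): step: R->6, L=4; G->plug->G->R->F->L->F->refl->D->L'->H->R'->E->plug->E
Char 7 ('C'): step: R->7, L=4; C->plug->A->R->H->L->D->refl->F->L'->F->R'->C->plug->A
Char 8 ('E'): step: R->0, L->5 (L advanced); E->plug->E->R->D->L->A->refl->E->L'->E->R'->B->plug->B
Char 9 ('D'): step: R->1, L=5; D->plug->D->R->C->L->G->refl->H->L'->B->R'->H->plug->H
Char 10 ('C'): step: R->2, L=5; C->plug->A->R->D->L->A->refl->E->L'->E->R'->F->plug->F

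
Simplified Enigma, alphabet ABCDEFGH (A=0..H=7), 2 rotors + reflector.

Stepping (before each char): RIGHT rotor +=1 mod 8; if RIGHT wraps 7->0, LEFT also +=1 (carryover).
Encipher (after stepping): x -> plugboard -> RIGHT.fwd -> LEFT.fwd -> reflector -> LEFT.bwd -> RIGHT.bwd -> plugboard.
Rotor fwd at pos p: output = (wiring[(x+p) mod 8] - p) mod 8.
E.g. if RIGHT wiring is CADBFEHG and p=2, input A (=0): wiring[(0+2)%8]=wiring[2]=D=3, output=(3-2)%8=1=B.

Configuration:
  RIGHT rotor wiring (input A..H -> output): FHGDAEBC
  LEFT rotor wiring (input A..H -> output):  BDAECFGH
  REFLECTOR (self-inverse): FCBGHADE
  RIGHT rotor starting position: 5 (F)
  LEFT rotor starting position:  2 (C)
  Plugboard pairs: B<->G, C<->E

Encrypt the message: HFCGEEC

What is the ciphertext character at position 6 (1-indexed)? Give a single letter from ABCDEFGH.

Char 1 ('H'): step: R->6, L=2; H->plug->H->R->G->L->H->refl->E->L'->E->R'->B->plug->G
Char 2 ('F'): step: R->7, L=2; F->plug->F->R->B->L->C->refl->B->L'->H->R'->D->plug->D
Char 3 ('C'): step: R->0, L->3 (L advanced); C->plug->E->R->A->L->B->refl->C->L'->C->R'->H->plug->H
Char 4 ('G'): step: R->1, L=3; G->plug->B->R->F->L->G->refl->D->L'->D->R'->E->plug->C
Char 5 ('E'): step: R->2, L=3; E->plug->C->R->G->L->A->refl->F->L'->H->R'->E->plug->C
Char 6 ('E'): step: R->3, L=3; E->plug->C->R->B->L->H->refl->E->L'->E->R'->G->plug->B

B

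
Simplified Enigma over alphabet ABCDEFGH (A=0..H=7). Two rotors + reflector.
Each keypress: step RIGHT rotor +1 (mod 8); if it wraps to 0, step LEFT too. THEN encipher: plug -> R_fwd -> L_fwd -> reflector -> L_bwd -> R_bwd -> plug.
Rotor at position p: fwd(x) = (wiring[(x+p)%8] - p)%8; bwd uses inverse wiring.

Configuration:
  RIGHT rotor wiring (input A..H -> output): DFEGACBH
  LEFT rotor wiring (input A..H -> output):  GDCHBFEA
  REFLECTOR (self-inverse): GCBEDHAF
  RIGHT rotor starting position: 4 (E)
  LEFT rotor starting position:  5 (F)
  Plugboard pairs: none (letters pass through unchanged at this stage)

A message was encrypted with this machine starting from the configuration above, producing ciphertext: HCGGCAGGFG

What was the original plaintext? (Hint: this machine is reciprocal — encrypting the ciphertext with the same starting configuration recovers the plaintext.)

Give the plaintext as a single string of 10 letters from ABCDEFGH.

Char 1 ('H'): step: R->5, L=5; H->plug->H->R->D->L->B->refl->C->L'->G->R'->D->plug->D
Char 2 ('C'): step: R->6, L=5; C->plug->C->R->F->L->F->refl->H->L'->B->R'->B->plug->B
Char 3 ('G'): step: R->7, L=5; G->plug->G->R->D->L->B->refl->C->L'->G->R'->C->plug->C
Char 4 ('G'): step: R->0, L->6 (L advanced); G->plug->G->R->B->L->C->refl->B->L'->F->R'->B->plug->B
Char 5 ('C'): step: R->1, L=6; C->plug->C->R->F->L->B->refl->C->L'->B->R'->E->plug->E
Char 6 ('A'): step: R->2, L=6; A->plug->A->R->C->L->A->refl->G->L'->A->R'->D->plug->D
Char 7 ('G'): step: R->3, L=6; G->plug->G->R->C->L->A->refl->G->L'->A->R'->F->plug->F
Char 8 ('G'): step: R->4, L=6; G->plug->G->R->A->L->G->refl->A->L'->C->R'->H->plug->H
Char 9 ('F'): step: R->5, L=6; F->plug->F->R->H->L->H->refl->F->L'->D->R'->H->plug->H
Char 10 ('G'): step: R->6, L=6; G->plug->G->R->C->L->A->refl->G->L'->A->R'->F->plug->F

Answer: DBCBEDFHHF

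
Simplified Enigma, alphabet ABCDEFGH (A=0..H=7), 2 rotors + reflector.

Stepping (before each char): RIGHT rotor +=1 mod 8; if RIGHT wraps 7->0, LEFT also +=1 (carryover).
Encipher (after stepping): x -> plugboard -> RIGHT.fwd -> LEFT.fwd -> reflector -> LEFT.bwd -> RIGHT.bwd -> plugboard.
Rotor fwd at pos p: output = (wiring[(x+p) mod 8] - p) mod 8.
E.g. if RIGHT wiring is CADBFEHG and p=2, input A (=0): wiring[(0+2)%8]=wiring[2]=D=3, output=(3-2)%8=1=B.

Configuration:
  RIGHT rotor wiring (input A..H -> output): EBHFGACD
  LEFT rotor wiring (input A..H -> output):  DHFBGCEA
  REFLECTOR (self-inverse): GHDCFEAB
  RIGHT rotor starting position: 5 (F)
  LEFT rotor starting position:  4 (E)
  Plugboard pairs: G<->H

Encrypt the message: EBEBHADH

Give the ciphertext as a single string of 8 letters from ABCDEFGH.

Char 1 ('E'): step: R->6, L=4; E->plug->E->R->B->L->G->refl->A->L'->C->R'->H->plug->G
Char 2 ('B'): step: R->7, L=4; B->plug->B->R->F->L->D->refl->C->L'->A->R'->D->plug->D
Char 3 ('E'): step: R->0, L->5 (L advanced); E->plug->E->R->G->L->E->refl->F->L'->A->R'->F->plug->F
Char 4 ('B'): step: R->1, L=5; B->plug->B->R->G->L->E->refl->F->L'->A->R'->A->plug->A
Char 5 ('H'): step: R->2, L=5; H->plug->G->R->C->L->D->refl->C->L'->E->R'->C->plug->C
Char 6 ('A'): step: R->3, L=5; A->plug->A->R->C->L->D->refl->C->L'->E->R'->H->plug->G
Char 7 ('D'): step: R->4, L=5; D->plug->D->R->H->L->B->refl->H->L'->B->R'->H->plug->G
Char 8 ('H'): step: R->5, L=5; H->plug->G->R->A->L->F->refl->E->L'->G->R'->C->plug->C

Answer: GDFACGGC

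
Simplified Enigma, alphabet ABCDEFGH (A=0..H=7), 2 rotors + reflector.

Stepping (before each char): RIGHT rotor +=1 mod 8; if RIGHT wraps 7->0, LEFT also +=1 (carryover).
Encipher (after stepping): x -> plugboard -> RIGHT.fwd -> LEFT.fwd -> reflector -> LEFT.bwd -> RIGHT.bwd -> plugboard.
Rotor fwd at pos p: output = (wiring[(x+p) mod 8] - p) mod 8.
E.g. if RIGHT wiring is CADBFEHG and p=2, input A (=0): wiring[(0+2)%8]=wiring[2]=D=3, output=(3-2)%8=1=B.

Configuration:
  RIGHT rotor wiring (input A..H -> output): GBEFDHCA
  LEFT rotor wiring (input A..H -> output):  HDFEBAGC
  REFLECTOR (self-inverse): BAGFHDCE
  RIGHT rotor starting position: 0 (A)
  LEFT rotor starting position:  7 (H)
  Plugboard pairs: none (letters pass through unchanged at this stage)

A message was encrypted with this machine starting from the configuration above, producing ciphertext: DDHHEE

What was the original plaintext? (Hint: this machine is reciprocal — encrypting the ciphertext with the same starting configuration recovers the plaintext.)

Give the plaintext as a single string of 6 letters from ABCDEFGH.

Answer: GBGCGH

Derivation:
Char 1 ('D'): step: R->1, L=7; D->plug->D->R->C->L->E->refl->H->L'->H->R'->G->plug->G
Char 2 ('D'): step: R->2, L=7; D->plug->D->R->F->L->C->refl->G->L'->D->R'->B->plug->B
Char 3 ('H'): step: R->3, L=7; H->plug->H->R->B->L->A->refl->B->L'->G->R'->G->plug->G
Char 4 ('H'): step: R->4, L=7; H->plug->H->R->B->L->A->refl->B->L'->G->R'->C->plug->C
Char 5 ('E'): step: R->5, L=7; E->plug->E->R->E->L->F->refl->D->L'->A->R'->G->plug->G
Char 6 ('E'): step: R->6, L=7; E->plug->E->R->G->L->B->refl->A->L'->B->R'->H->plug->H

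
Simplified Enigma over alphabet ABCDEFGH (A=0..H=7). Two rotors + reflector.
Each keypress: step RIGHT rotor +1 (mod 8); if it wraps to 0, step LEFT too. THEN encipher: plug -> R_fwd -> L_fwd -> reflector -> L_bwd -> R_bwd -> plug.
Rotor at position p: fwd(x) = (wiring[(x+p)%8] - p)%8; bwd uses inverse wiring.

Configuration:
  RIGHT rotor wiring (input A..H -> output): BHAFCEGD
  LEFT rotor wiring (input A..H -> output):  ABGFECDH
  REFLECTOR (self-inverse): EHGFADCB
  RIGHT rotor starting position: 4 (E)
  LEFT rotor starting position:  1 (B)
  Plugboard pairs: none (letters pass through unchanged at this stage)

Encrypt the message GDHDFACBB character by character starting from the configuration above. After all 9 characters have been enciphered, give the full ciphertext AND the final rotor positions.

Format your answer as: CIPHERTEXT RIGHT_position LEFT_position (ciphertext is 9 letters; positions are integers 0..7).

Char 1 ('G'): step: R->5, L=1; G->plug->G->R->A->L->A->refl->E->L'->C->R'->E->plug->E
Char 2 ('D'): step: R->6, L=1; D->plug->D->R->B->L->F->refl->D->L'->D->R'->C->plug->C
Char 3 ('H'): step: R->7, L=1; H->plug->H->R->H->L->H->refl->B->L'->E->R'->A->plug->A
Char 4 ('D'): step: R->0, L->2 (L advanced); D->plug->D->R->F->L->F->refl->D->L'->B->R'->A->plug->A
Char 5 ('F'): step: R->1, L=2; F->plug->F->R->F->L->F->refl->D->L'->B->R'->D->plug->D
Char 6 ('A'): step: R->2, L=2; A->plug->A->R->G->L->G->refl->C->L'->C->R'->D->plug->D
Char 7 ('C'): step: R->3, L=2; C->plug->C->R->B->L->D->refl->F->L'->F->R'->H->plug->H
Char 8 ('B'): step: R->4, L=2; B->plug->B->R->A->L->E->refl->A->L'->D->R'->F->plug->F
Char 9 ('B'): step: R->5, L=2; B->plug->B->R->B->L->D->refl->F->L'->F->R'->H->plug->H
Final: ciphertext=ECAADDHFH, RIGHT=5, LEFT=2

Answer: ECAADDHFH 5 2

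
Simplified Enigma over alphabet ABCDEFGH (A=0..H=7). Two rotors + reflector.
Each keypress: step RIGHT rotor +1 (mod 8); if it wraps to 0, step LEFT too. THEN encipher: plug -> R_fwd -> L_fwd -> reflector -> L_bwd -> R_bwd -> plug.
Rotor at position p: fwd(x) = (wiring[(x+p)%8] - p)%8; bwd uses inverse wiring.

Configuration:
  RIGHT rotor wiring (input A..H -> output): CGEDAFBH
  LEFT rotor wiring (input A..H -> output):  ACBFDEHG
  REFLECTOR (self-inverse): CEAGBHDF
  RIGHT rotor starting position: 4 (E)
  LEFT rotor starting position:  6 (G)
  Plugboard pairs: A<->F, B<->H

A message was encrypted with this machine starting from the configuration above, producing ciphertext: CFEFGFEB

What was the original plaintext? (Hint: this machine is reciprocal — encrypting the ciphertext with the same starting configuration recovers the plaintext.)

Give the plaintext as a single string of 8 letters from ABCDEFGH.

Answer: EDCCABCD

Derivation:
Char 1 ('C'): step: R->5, L=6; C->plug->C->R->C->L->C->refl->A->L'->B->R'->E->plug->E
Char 2 ('F'): step: R->6, L=6; F->plug->A->R->D->L->E->refl->B->L'->A->R'->D->plug->D
Char 3 ('E'): step: R->7, L=6; E->plug->E->R->E->L->D->refl->G->L'->H->R'->C->plug->C
Char 4 ('F'): step: R->0, L->7 (L advanced); F->plug->A->R->C->L->D->refl->G->L'->E->R'->C->plug->C
Char 5 ('G'): step: R->1, L=7; G->plug->G->R->G->L->F->refl->H->L'->A->R'->F->plug->A
Char 6 ('F'): step: R->2, L=7; F->plug->A->R->C->L->D->refl->G->L'->E->R'->H->plug->B
Char 7 ('E'): step: R->3, L=7; E->plug->E->R->E->L->G->refl->D->L'->C->R'->C->plug->C
Char 8 ('B'): step: R->4, L=7; B->plug->H->R->H->L->A->refl->C->L'->D->R'->D->plug->D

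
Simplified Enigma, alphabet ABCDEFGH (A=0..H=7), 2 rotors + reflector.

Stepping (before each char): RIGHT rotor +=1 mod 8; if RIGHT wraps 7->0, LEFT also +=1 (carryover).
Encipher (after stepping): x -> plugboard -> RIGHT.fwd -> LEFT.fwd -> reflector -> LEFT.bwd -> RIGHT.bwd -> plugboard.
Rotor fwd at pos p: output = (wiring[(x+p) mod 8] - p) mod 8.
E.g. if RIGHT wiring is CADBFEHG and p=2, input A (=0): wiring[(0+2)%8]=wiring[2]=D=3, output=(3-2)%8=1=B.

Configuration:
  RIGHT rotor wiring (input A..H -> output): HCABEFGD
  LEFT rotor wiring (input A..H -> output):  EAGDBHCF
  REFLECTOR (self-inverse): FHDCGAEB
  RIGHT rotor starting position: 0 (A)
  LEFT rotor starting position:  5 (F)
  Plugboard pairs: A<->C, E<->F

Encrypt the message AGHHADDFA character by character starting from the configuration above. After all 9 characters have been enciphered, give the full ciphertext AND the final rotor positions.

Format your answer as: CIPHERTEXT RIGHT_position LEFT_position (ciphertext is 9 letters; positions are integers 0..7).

Answer: FDDFHCFEG 1 6

Derivation:
Char 1 ('A'): step: R->1, L=5; A->plug->C->R->A->L->C->refl->D->L'->E->R'->E->plug->F
Char 2 ('G'): step: R->2, L=5; G->plug->G->R->F->L->B->refl->H->L'->D->R'->D->plug->D
Char 3 ('H'): step: R->3, L=5; H->plug->H->R->F->L->B->refl->H->L'->D->R'->D->plug->D
Char 4 ('H'): step: R->4, L=5; H->plug->H->R->F->L->B->refl->H->L'->D->R'->E->plug->F
Char 5 ('A'): step: R->5, L=5; A->plug->C->R->G->L->G->refl->E->L'->H->R'->H->plug->H
Char 6 ('D'): step: R->6, L=5; D->plug->D->R->E->L->D->refl->C->L'->A->R'->A->plug->C
Char 7 ('D'): step: R->7, L=5; D->plug->D->R->B->L->F->refl->A->L'->C->R'->E->plug->F
Char 8 ('F'): step: R->0, L->6 (L advanced); F->plug->E->R->E->L->A->refl->F->L'->F->R'->F->plug->E
Char 9 ('A'): step: R->1, L=6; A->plug->C->R->A->L->E->refl->G->L'->C->R'->G->plug->G
Final: ciphertext=FDDFHCFEG, RIGHT=1, LEFT=6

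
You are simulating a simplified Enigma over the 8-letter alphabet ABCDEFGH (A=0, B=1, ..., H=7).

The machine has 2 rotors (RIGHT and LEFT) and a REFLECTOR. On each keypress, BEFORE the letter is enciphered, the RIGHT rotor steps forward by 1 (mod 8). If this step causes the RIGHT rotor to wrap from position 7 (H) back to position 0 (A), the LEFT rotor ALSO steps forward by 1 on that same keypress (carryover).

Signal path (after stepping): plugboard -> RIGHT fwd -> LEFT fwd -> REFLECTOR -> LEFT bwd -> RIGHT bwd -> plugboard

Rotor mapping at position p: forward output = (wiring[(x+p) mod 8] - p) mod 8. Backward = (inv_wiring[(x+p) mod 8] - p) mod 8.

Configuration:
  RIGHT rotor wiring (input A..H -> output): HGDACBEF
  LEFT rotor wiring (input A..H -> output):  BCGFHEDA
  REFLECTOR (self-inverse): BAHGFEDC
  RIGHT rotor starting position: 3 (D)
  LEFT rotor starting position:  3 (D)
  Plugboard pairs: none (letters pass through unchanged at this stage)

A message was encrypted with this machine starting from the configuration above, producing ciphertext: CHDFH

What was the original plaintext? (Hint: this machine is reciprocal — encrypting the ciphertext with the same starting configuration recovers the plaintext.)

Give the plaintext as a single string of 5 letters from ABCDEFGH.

Char 1 ('C'): step: R->4, L=3; C->plug->C->R->A->L->C->refl->H->L'->G->R'->A->plug->A
Char 2 ('H'): step: R->5, L=3; H->plug->H->R->F->L->G->refl->D->L'->H->R'->B->plug->B
Char 3 ('D'): step: R->6, L=3; D->plug->D->R->A->L->C->refl->H->L'->G->R'->A->plug->A
Char 4 ('F'): step: R->7, L=3; F->plug->F->R->D->L->A->refl->B->L'->C->R'->G->plug->G
Char 5 ('H'): step: R->0, L->4 (L advanced); H->plug->H->R->F->L->G->refl->D->L'->A->R'->D->plug->D

Answer: ABAGD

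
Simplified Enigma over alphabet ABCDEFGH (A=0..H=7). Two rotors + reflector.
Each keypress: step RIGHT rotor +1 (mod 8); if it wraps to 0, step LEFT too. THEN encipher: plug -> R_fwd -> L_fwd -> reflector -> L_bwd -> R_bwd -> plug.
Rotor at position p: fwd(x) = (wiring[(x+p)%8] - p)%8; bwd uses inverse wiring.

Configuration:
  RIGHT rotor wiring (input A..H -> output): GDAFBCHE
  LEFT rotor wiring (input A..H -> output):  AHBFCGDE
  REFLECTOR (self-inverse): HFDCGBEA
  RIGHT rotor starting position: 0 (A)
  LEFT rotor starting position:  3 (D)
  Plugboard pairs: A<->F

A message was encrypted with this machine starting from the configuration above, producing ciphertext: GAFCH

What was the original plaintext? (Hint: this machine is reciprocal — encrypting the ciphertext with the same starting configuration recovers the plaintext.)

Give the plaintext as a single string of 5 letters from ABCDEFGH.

Answer: EDGHF

Derivation:
Char 1 ('G'): step: R->1, L=3; G->plug->G->R->D->L->A->refl->H->L'->B->R'->E->plug->E
Char 2 ('A'): step: R->2, L=3; A->plug->F->R->C->L->D->refl->C->L'->A->R'->D->plug->D
Char 3 ('F'): step: R->3, L=3; F->plug->A->R->C->L->D->refl->C->L'->A->R'->G->plug->G
Char 4 ('C'): step: R->4, L=3; C->plug->C->R->D->L->A->refl->H->L'->B->R'->H->plug->H
Char 5 ('H'): step: R->5, L=3; H->plug->H->R->E->L->B->refl->F->L'->F->R'->A->plug->F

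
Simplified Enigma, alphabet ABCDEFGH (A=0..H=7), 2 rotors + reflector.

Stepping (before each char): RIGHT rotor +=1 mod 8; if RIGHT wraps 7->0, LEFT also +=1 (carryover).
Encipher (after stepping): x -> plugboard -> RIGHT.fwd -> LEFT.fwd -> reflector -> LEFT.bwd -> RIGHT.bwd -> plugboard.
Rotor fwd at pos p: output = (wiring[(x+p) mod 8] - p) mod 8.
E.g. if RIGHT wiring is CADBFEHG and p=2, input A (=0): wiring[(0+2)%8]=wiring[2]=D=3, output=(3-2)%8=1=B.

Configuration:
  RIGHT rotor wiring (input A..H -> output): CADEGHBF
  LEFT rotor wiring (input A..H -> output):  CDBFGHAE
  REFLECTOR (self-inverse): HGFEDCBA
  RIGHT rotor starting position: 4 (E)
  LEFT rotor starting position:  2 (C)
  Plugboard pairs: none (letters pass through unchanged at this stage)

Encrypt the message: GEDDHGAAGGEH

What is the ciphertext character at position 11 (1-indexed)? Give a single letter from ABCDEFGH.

Char 1 ('G'): step: R->5, L=2; G->plug->G->R->H->L->B->refl->G->L'->E->R'->B->plug->B
Char 2 ('E'): step: R->6, L=2; E->plug->E->R->F->L->C->refl->F->L'->D->R'->A->plug->A
Char 3 ('D'): step: R->7, L=2; D->plug->D->R->E->L->G->refl->B->L'->H->R'->F->plug->F
Char 4 ('D'): step: R->0, L->3 (L advanced); D->plug->D->R->E->L->B->refl->G->L'->H->R'->F->plug->F
Char 5 ('H'): step: R->1, L=3; H->plug->H->R->B->L->D->refl->E->L'->C->R'->B->plug->B
Char 6 ('G'): step: R->2, L=3; G->plug->G->R->A->L->C->refl->F->L'->D->R'->F->plug->F
Char 7 ('A'): step: R->3, L=3; A->plug->A->R->B->L->D->refl->E->L'->C->R'->E->plug->E
Char 8 ('A'): step: R->4, L=3; A->plug->A->R->C->L->E->refl->D->L'->B->R'->D->plug->D
Char 9 ('G'): step: R->5, L=3; G->plug->G->R->H->L->G->refl->B->L'->E->R'->B->plug->B
Char 10 ('G'): step: R->6, L=3; G->plug->G->R->A->L->C->refl->F->L'->D->R'->A->plug->A
Char 11 ('E'): step: R->7, L=3; E->plug->E->R->F->L->H->refl->A->L'->G->R'->A->plug->A

A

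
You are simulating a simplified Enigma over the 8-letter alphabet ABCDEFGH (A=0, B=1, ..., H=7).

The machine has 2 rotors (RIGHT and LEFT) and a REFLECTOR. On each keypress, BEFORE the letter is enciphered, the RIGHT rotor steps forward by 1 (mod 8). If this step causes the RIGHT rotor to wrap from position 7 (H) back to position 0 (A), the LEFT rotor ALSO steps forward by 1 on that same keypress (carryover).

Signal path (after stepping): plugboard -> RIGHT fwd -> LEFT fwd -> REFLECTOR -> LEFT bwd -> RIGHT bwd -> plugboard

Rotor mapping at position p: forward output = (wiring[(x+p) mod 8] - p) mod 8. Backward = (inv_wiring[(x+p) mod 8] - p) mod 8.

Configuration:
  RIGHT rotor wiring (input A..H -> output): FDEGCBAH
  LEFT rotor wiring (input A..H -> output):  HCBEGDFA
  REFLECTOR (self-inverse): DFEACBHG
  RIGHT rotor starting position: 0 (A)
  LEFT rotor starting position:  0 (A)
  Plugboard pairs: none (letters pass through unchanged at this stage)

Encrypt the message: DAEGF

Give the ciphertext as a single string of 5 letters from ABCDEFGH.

Answer: BEGCH

Derivation:
Char 1 ('D'): step: R->1, L=0; D->plug->D->R->B->L->C->refl->E->L'->D->R'->B->plug->B
Char 2 ('A'): step: R->2, L=0; A->plug->A->R->C->L->B->refl->F->L'->G->R'->E->plug->E
Char 3 ('E'): step: R->3, L=0; E->plug->E->R->E->L->G->refl->H->L'->A->R'->G->plug->G
Char 4 ('G'): step: R->4, L=0; G->plug->G->R->A->L->H->refl->G->L'->E->R'->C->plug->C
Char 5 ('F'): step: R->5, L=0; F->plug->F->R->H->L->A->refl->D->L'->F->R'->H->plug->H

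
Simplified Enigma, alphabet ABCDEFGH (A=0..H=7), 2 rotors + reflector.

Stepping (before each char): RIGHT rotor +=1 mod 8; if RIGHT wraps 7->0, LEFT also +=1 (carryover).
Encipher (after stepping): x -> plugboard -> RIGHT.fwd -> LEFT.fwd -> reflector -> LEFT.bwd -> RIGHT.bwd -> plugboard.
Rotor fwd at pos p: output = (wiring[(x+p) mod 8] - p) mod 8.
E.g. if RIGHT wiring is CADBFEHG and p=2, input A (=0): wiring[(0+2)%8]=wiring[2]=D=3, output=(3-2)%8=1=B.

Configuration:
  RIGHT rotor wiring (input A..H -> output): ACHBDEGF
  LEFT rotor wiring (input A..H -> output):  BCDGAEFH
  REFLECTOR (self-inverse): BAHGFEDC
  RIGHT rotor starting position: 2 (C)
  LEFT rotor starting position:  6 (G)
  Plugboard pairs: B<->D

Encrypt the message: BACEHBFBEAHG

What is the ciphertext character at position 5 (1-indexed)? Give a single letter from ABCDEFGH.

Char 1 ('B'): step: R->3, L=6; B->plug->D->R->D->L->E->refl->F->L'->E->R'->H->plug->H
Char 2 ('A'): step: R->4, L=6; A->plug->A->R->H->L->G->refl->D->L'->C->R'->C->plug->C
Char 3 ('C'): step: R->5, L=6; C->plug->C->R->A->L->H->refl->C->L'->G->R'->H->plug->H
Char 4 ('E'): step: R->6, L=6; E->plug->E->R->B->L->B->refl->A->L'->F->R'->G->plug->G
Char 5 ('H'): step: R->7, L=6; H->plug->H->R->H->L->G->refl->D->L'->C->R'->E->plug->E

E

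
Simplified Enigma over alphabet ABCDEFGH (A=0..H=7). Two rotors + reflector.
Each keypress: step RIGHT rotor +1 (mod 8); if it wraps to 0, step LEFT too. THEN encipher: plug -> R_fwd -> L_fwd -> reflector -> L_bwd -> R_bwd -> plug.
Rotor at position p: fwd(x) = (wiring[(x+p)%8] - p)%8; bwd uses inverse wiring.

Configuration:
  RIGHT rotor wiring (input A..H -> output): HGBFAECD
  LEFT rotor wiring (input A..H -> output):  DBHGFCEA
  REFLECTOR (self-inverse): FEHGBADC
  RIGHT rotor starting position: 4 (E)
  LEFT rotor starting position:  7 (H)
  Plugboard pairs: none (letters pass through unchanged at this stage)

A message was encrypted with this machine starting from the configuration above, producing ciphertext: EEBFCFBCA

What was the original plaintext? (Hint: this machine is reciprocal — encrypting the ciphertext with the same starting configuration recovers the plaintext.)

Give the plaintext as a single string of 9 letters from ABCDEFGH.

Answer: GFFADCAHF

Derivation:
Char 1 ('E'): step: R->5, L=7; E->plug->E->R->B->L->E->refl->B->L'->A->R'->G->plug->G
Char 2 ('E'): step: R->6, L=7; E->plug->E->R->D->L->A->refl->F->L'->H->R'->F->plug->F
Char 3 ('B'): step: R->7, L=7; B->plug->B->R->A->L->B->refl->E->L'->B->R'->F->plug->F
Char 4 ('F'): step: R->0, L->0 (L advanced); F->plug->F->R->E->L->F->refl->A->L'->H->R'->A->plug->A
Char 5 ('C'): step: R->1, L=0; C->plug->C->R->E->L->F->refl->A->L'->H->R'->D->plug->D
Char 6 ('F'): step: R->2, L=0; F->plug->F->R->B->L->B->refl->E->L'->G->R'->C->plug->C
Char 7 ('B'): step: R->3, L=0; B->plug->B->R->F->L->C->refl->H->L'->C->R'->A->plug->A
Char 8 ('C'): step: R->4, L=0; C->plug->C->R->G->L->E->refl->B->L'->B->R'->H->plug->H
Char 9 ('A'): step: R->5, L=0; A->plug->A->R->H->L->A->refl->F->L'->E->R'->F->plug->F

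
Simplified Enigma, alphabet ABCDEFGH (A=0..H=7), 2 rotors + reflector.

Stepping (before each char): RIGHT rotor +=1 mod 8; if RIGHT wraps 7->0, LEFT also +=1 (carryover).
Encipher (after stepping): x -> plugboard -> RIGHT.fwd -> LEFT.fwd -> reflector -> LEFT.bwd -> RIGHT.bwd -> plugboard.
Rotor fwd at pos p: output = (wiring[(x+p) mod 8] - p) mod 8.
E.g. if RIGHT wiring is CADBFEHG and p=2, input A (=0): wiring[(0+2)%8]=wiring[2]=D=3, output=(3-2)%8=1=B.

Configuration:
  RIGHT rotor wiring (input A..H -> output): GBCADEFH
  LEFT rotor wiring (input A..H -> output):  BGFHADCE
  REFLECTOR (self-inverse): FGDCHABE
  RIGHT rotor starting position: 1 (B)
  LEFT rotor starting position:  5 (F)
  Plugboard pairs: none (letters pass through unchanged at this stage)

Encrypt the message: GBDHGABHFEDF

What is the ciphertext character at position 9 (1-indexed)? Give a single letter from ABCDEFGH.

Char 1 ('G'): step: R->2, L=5; G->plug->G->R->E->L->B->refl->G->L'->A->R'->A->plug->A
Char 2 ('B'): step: R->3, L=5; B->plug->B->R->A->L->G->refl->B->L'->E->R'->E->plug->E
Char 3 ('D'): step: R->4, L=5; D->plug->D->R->D->L->E->refl->H->L'->C->R'->E->plug->E
Char 4 ('H'): step: R->5, L=5; H->plug->H->R->G->L->C->refl->D->L'->H->R'->A->plug->A
Char 5 ('G'): step: R->6, L=5; G->plug->G->R->F->L->A->refl->F->L'->B->R'->B->plug->B
Char 6 ('A'): step: R->7, L=5; A->plug->A->R->A->L->G->refl->B->L'->E->R'->F->plug->F
Char 7 ('B'): step: R->0, L->6 (L advanced); B->plug->B->R->B->L->G->refl->B->L'->F->R'->G->plug->G
Char 8 ('H'): step: R->1, L=6; H->plug->H->R->F->L->B->refl->G->L'->B->R'->B->plug->B
Char 9 ('F'): step: R->2, L=6; F->plug->F->R->F->L->B->refl->G->L'->B->R'->C->plug->C

C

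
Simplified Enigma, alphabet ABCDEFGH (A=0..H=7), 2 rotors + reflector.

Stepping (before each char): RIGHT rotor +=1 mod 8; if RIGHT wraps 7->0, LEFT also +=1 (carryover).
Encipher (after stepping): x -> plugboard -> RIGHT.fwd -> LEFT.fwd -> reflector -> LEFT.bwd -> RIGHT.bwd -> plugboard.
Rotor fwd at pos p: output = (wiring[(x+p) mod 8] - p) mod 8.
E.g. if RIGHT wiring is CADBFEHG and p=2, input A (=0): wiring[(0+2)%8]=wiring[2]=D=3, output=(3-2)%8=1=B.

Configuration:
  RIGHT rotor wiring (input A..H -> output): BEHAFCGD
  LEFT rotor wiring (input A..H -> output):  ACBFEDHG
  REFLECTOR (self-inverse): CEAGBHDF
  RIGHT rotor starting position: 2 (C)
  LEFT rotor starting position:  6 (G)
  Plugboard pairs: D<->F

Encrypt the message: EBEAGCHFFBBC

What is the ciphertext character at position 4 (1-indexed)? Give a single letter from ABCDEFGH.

Char 1 ('E'): step: R->3, L=6; E->plug->E->R->A->L->B->refl->E->L'->D->R'->D->plug->F
Char 2 ('B'): step: R->4, L=6; B->plug->B->R->G->L->G->refl->D->L'->E->R'->H->plug->H
Char 3 ('E'): step: R->5, L=6; E->plug->E->R->H->L->F->refl->H->L'->F->R'->A->plug->A
Char 4 ('A'): step: R->6, L=6; A->plug->A->R->A->L->B->refl->E->L'->D->R'->C->plug->C

C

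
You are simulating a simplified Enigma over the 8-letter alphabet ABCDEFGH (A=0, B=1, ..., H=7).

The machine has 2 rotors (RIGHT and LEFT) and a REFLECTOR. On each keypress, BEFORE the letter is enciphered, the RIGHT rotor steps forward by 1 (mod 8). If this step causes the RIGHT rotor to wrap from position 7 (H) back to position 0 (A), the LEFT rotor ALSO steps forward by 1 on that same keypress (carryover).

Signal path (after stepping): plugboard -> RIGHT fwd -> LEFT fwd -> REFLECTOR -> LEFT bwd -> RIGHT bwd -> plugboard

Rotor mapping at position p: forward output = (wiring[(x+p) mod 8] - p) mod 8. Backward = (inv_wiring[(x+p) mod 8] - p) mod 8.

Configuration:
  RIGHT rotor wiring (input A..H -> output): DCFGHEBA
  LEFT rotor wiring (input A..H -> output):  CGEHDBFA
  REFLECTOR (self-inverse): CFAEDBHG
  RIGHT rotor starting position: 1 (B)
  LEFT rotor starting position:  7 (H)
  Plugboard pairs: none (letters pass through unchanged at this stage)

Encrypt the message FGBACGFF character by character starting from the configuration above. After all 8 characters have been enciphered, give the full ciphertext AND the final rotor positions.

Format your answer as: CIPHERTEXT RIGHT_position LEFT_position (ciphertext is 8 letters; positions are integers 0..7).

Char 1 ('F'): step: R->2, L=7; F->plug->F->R->G->L->C->refl->A->L'->E->R'->B->plug->B
Char 2 ('G'): step: R->3, L=7; G->plug->G->R->H->L->G->refl->H->L'->C->R'->H->plug->H
Char 3 ('B'): step: R->4, L=7; B->plug->B->R->A->L->B->refl->F->L'->D->R'->A->plug->A
Char 4 ('A'): step: R->5, L=7; A->plug->A->R->H->L->G->refl->H->L'->C->R'->H->plug->H
Char 5 ('C'): step: R->6, L=7; C->plug->C->R->F->L->E->refl->D->L'->B->R'->G->plug->G
Char 6 ('G'): step: R->7, L=7; G->plug->G->R->F->L->E->refl->D->L'->B->R'->A->plug->A
Char 7 ('F'): step: R->0, L->0 (L advanced); F->plug->F->R->E->L->D->refl->E->L'->C->R'->B->plug->B
Char 8 ('F'): step: R->1, L=0; F->plug->F->R->A->L->C->refl->A->L'->H->R'->G->plug->G
Final: ciphertext=BHAHGABG, RIGHT=1, LEFT=0

Answer: BHAHGABG 1 0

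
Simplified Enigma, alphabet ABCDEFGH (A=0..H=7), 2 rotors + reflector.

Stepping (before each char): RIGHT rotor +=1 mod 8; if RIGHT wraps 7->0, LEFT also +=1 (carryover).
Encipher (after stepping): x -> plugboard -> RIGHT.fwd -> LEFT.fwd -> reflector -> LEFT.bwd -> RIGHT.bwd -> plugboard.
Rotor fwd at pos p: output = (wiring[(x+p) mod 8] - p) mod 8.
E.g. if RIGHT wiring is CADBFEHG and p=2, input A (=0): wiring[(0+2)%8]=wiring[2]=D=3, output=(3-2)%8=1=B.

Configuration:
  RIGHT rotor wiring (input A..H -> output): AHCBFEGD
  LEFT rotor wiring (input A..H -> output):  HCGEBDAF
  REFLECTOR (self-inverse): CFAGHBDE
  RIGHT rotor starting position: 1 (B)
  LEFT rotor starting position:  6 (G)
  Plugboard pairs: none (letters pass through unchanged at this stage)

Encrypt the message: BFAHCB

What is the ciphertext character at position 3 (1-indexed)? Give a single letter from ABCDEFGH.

Char 1 ('B'): step: R->2, L=6; B->plug->B->R->H->L->F->refl->B->L'->C->R'->D->plug->D
Char 2 ('F'): step: R->3, L=6; F->plug->F->R->F->L->G->refl->D->L'->G->R'->A->plug->A
Char 3 ('A'): step: R->4, L=6; A->plug->A->R->B->L->H->refl->E->L'->D->R'->F->plug->F

F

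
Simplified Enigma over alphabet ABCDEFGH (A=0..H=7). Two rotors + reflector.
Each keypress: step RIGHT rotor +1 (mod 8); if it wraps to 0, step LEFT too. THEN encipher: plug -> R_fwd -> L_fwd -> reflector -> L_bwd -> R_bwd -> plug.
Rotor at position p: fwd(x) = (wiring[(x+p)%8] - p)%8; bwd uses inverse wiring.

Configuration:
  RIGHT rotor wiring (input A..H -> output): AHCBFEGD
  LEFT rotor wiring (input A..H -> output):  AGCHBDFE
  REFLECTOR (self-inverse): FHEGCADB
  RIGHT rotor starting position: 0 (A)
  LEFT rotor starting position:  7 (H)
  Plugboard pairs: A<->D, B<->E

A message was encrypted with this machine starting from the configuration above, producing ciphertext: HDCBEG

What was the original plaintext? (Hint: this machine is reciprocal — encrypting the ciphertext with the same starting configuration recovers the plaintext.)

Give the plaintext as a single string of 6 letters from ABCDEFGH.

Char 1 ('H'): step: R->1, L=7; H->plug->H->R->H->L->G->refl->D->L'->D->R'->E->plug->B
Char 2 ('D'): step: R->2, L=7; D->plug->A->R->A->L->F->refl->A->L'->E->R'->E->plug->B
Char 3 ('C'): step: R->3, L=7; C->plug->C->R->B->L->B->refl->H->L'->C->R'->B->plug->E
Char 4 ('B'): step: R->4, L=7; B->plug->E->R->E->L->A->refl->F->L'->A->R'->B->plug->E
Char 5 ('E'): step: R->5, L=7; E->plug->B->R->B->L->B->refl->H->L'->C->R'->E->plug->B
Char 6 ('G'): step: R->6, L=7; G->plug->G->R->H->L->G->refl->D->L'->D->R'->F->plug->F

Answer: BBEEBF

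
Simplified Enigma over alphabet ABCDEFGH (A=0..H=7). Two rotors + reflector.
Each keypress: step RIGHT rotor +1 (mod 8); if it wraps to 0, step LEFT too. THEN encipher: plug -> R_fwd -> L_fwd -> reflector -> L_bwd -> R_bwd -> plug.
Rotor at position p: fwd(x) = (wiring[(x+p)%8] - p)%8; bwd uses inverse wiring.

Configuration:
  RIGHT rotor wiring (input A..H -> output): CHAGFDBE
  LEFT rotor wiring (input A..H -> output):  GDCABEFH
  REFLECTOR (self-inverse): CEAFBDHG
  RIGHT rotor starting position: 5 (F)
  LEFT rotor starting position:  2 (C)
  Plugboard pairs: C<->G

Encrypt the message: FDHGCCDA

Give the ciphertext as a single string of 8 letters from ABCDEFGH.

Answer: AHAFHBGF

Derivation:
Char 1 ('F'): step: R->6, L=2; F->plug->F->R->A->L->A->refl->C->L'->D->R'->A->plug->A
Char 2 ('D'): step: R->7, L=2; D->plug->D->R->B->L->G->refl->H->L'->C->R'->H->plug->H
Char 3 ('H'): step: R->0, L->3 (L advanced); H->plug->H->R->E->L->E->refl->B->L'->C->R'->A->plug->A
Char 4 ('G'): step: R->1, L=3; G->plug->C->R->F->L->D->refl->F->L'->A->R'->F->plug->F
Char 5 ('C'): step: R->2, L=3; C->plug->G->R->A->L->F->refl->D->L'->F->R'->H->plug->H
Char 6 ('C'): step: R->3, L=3; C->plug->G->R->E->L->E->refl->B->L'->C->R'->B->plug->B
Char 7 ('D'): step: R->4, L=3; D->plug->D->R->A->L->F->refl->D->L'->F->R'->C->plug->G
Char 8 ('A'): step: R->5, L=3; A->plug->A->R->G->L->A->refl->C->L'->D->R'->F->plug->F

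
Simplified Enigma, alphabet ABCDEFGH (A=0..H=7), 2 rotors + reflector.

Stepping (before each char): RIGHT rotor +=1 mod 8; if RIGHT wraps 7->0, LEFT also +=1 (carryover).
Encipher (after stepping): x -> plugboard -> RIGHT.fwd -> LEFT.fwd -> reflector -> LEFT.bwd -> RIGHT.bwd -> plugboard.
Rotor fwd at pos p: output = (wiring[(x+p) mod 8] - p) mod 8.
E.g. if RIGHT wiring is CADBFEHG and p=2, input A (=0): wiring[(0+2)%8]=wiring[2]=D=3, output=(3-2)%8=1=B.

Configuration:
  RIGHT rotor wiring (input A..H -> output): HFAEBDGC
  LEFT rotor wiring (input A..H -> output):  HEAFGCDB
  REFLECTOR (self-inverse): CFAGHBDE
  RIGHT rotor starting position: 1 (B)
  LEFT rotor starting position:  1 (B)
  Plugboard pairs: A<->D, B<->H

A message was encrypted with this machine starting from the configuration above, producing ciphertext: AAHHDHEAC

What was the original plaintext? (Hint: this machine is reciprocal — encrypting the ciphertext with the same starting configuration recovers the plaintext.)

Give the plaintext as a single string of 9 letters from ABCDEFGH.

Char 1 ('A'): step: R->2, L=1; A->plug->D->R->B->L->H->refl->E->L'->C->R'->B->plug->H
Char 2 ('A'): step: R->3, L=1; A->plug->D->R->D->L->F->refl->B->L'->E->R'->F->plug->F
Char 3 ('H'): step: R->4, L=1; H->plug->B->R->H->L->G->refl->D->L'->A->R'->H->plug->B
Char 4 ('H'): step: R->5, L=1; H->plug->B->R->B->L->H->refl->E->L'->C->R'->D->plug->A
Char 5 ('D'): step: R->6, L=1; D->plug->A->R->A->L->D->refl->G->L'->H->R'->D->plug->A
Char 6 ('H'): step: R->7, L=1; H->plug->B->R->A->L->D->refl->G->L'->H->R'->H->plug->B
Char 7 ('E'): step: R->0, L->2 (L advanced); E->plug->E->R->B->L->D->refl->G->L'->A->R'->C->plug->C
Char 8 ('A'): step: R->1, L=2; A->plug->D->R->A->L->G->refl->D->L'->B->R'->G->plug->G
Char 9 ('C'): step: R->2, L=2; C->plug->C->R->H->L->C->refl->A->L'->D->R'->H->plug->B

Answer: HFBAABCGB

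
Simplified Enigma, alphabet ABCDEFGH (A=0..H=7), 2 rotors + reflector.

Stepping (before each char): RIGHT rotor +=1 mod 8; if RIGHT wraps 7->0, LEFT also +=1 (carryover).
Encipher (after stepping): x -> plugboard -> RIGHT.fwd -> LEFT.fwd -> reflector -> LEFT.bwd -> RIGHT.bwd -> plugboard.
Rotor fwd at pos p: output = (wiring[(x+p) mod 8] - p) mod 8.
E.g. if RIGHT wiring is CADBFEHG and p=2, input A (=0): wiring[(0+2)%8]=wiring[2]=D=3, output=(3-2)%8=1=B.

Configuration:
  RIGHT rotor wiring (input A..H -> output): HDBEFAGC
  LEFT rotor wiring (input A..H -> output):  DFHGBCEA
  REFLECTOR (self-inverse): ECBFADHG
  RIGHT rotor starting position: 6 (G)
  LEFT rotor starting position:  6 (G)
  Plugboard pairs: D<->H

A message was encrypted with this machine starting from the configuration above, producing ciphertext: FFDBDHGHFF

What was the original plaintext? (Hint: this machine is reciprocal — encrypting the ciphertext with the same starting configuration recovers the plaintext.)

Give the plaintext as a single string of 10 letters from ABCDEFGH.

Char 1 ('F'): step: R->7, L=6; F->plug->F->R->G->L->D->refl->F->L'->C->R'->D->plug->H
Char 2 ('F'): step: R->0, L->7 (L advanced); F->plug->F->R->A->L->B->refl->C->L'->F->R'->E->plug->E
Char 3 ('D'): step: R->1, L=7; D->plug->H->R->G->L->D->refl->F->L'->H->R'->E->plug->E
Char 4 ('B'): step: R->2, L=7; B->plug->B->R->C->L->G->refl->H->L'->E->R'->E->plug->E
Char 5 ('D'): step: R->3, L=7; D->plug->H->R->G->L->D->refl->F->L'->H->R'->E->plug->E
Char 6 ('H'): step: R->4, L=7; H->plug->D->R->G->L->D->refl->F->L'->H->R'->F->plug->F
Char 7 ('G'): step: R->5, L=7; G->plug->G->R->H->L->F->refl->D->L'->G->R'->E->plug->E
Char 8 ('H'): step: R->6, L=7; H->plug->D->R->F->L->C->refl->B->L'->A->R'->A->plug->A
Char 9 ('F'): step: R->7, L=7; F->plug->F->R->G->L->D->refl->F->L'->H->R'->H->plug->D
Char 10 ('F'): step: R->0, L->0 (L advanced); F->plug->F->R->A->L->D->refl->F->L'->B->R'->C->plug->C

Answer: HEEEEFEADC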